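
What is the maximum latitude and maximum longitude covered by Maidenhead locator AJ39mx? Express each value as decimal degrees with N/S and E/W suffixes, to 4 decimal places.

Field A=0, J=9: +0·20° lon, +9·10° lat → SW at lon -180°, lat 0°.
Square 3, 9: +3·2° lon, +9·1° lat → SW at lon -174°, lat 9°.
Subsquare m=12, x=23: +12·0.0833333° lon, +23·0.0416667° lat → SW at lon -173°, lat 9.95833°.
Cell spans 0.0833333° lon × 0.0416667° lat. NE corner is SW corner plus one full cell.
latitude 10.0000° N, longitude 172.9167° W.

10.0000° N, 172.9167° W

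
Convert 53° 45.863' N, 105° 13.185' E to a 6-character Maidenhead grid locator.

OO23os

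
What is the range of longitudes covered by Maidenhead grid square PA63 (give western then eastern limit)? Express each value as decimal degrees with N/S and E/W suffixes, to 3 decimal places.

Field P=15, A=0: +15·20° lon, +0·10° lat → SW at lon 120°, lat -90°.
Square 6, 3: +6·2° lon, +3·1° lat → SW at lon 132°, lat -87°.
Cell spans 2° lon × 1° lat.
west 132.000° E, east 134.000° E.

132.000° E, 134.000° E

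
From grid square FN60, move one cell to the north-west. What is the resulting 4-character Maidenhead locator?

FN51

Longitude square 6; −1 → 5.
Latitude square 0; +1 → 1.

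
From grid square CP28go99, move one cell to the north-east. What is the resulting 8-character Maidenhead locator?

CP28hp00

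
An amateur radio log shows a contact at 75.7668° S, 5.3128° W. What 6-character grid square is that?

IB74if

Shift to the Maidenhead origin (180°W, 90°S): lon 174.6872, lat 14.2332.
Field: lon ⌊174.6872/20⌋ = 8 → I; lat ⌊14.2332/10⌋ = 1 → B.
Square: lon ⌊14.6872/2⌋ = 7; lat ⌊4.2332/1⌋ = 4.
Subsquare: lon ⌊0.6872/0.0833333⌋ = 8 → i; lat ⌊0.2332/0.0416667⌋ = 5 → f.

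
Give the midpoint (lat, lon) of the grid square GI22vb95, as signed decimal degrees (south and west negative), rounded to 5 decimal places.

-7.93542, -54.17083

Field G=6, I=8: +6·20° lon, +8·10° lat → SW at lon -60°, lat -10°.
Square 2, 2: +2·2° lon, +2·1° lat → SW at lon -56°, lat -8°.
Subsquare v=21, b=1: +21·0.0833333° lon, +1·0.0416667° lat → SW at lon -54.25°, lat -7.95833°.
Extended square 9, 5: +9·0.00833333° lon, +5·0.00416667° lat → SW at lon -54.175°, lat -7.9375°.
Cell spans 0.00833333° lon × 0.00416667° lat. Centre is SW corner plus half of each.
latitude -7.93542, longitude -54.17083.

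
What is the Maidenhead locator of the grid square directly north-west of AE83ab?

AE73xc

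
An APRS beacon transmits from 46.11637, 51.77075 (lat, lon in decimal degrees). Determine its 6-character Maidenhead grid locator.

LN56vc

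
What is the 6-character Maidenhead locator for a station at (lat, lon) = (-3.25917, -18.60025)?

Shift to the Maidenhead origin (180°W, 90°S): lon 161.3998, lat 86.7408.
Field: 161.3998/20 → 8 → I, 86.7408/10 → 8 → I; chars II.
Square: 1.3998/2 → 0, 6.7408/1 → 6; chars 06.
Subsquare: 1.3998/0.0833333 → 16 → q, 0.7408/0.0416667 → 17 → r; chars qr.

II06qr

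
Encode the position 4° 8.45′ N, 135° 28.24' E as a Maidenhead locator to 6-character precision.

Shift to the Maidenhead origin (180°W, 90°S): lon 315.4707, lat 94.1408.
Field: lon ⌊315.4707/20⌋ = 15 → P; lat ⌊94.1408/10⌋ = 9 → J.
Square: lon ⌊15.4707/2⌋ = 7; lat ⌊4.1408/1⌋ = 4.
Subsquare: lon ⌊1.4707/0.0833333⌋ = 17 → r; lat ⌊0.1408/0.0416667⌋ = 3 → d.

PJ74rd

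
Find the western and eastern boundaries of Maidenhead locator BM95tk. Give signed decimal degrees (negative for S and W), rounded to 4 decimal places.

-140.4167, -140.3333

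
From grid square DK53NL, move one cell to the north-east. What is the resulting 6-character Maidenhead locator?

Longitude subsquare n = 13; +1 → 14 = o.
Latitude subsquare l = 11; +1 → 12 = m.

DK53om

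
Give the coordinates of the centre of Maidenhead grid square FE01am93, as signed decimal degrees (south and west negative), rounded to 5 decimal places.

Field F=5, E=4: +5·20° lon, +4·10° lat → SW at lon -80°, lat -50°.
Square 0, 1: +0·2° lon, +1·1° lat → SW at lon -80°, lat -49°.
Subsquare a=0, m=12: +0·0.0833333° lon, +12·0.0416667° lat → SW at lon -80°, lat -48.5°.
Extended square 9, 3: +9·0.00833333° lon, +3·0.00416667° lat → SW at lon -79.925°, lat -48.4875°.
Cell spans 0.00833333° lon × 0.00416667° lat. Centre is SW corner plus half of each.
latitude -48.48542, longitude -79.92083.

-48.48542, -79.92083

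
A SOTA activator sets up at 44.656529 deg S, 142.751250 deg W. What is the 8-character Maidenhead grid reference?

BE85oi92

Offset from 180°W / 90°S: lon 37.24875°, lat 45.34347°.
Field (20°×10°, letters A–R): 37.24875/20 → 1 → B, 45.34347/10 → 4 → E; chars BE.
Square (2°×1°, digits 0–9): 17.24875/2 → 8, 5.34347/1 → 5; chars 85.
Subsquare (5′×2.5′, letters a–x): 1.24875/0.0833333 → 14 → o, 0.34347/0.0416667 → 8 → i; chars oi.
Extended square (30″×15″, digits 0–9): 0.08208/0.00833333 → 9, 0.01014/0.00416667 → 2; chars 92.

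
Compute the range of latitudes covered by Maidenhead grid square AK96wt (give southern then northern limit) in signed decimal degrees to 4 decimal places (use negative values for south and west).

16.7917, 16.8333

Field A=0, K=10: +0·20° lon, +10·10° lat → SW at lon -180°, lat 10°.
Square 9, 6: +9·2° lon, +6·1° lat → SW at lon -162°, lat 16°.
Subsquare w=22, t=19: +22·0.0833333° lon, +19·0.0416667° lat → SW at lon -160.167°, lat 16.7917°.
Cell spans 0.0833333° lon × 0.0416667° lat.
south 16.7917, north 16.8333.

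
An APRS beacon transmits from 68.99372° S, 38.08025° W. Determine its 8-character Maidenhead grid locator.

HC01xa01

Shift to the Maidenhead origin (180°W, 90°S): lon 141.91975, lat 21.00628.
Field (20°×10°, letters A–R): 141.91975/20 → 7 → H, 21.00628/10 → 2 → C; chars HC.
Square (2°×1°, digits 0–9): 1.91975/2 → 0, 1.00628/1 → 1; chars 01.
Subsquare (5′×2.5′, letters a–x): 1.91975/0.0833333 → 23 → x, 0.00628/0.0416667 → 0 → a; chars xa.
Extended square (30″×15″, digits 0–9): 0.00308/0.00833333 → 0, 0.00628/0.00416667 → 1; chars 01.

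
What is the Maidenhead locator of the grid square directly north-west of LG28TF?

LG28sg

Longitude subsquare t = 19; −1 → 18 = s.
Latitude subsquare f = 5; +1 → 6 = g.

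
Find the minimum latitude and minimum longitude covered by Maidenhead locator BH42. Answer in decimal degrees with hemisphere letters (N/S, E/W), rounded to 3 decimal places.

18.000° S, 152.000° W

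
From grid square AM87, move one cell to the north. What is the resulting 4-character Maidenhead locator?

Latitude square 7; +1 → 8.
The longitude characters are unchanged.

AM88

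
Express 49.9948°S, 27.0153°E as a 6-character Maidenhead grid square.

KE30ma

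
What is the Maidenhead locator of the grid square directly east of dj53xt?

Longitude subsquare x = 23; +1 → 24, wraps to 0 = a, carry into square.
Longitude square 5; +1 → 6.
The latitude characters are unchanged.

DJ63at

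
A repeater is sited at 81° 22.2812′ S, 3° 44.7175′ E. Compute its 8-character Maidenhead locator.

JA18up90

Shift to the Maidenhead origin (180°W, 90°S): lon 183.74529, lat 8.62865.
Field (20°×10°, letters A–R): 183.74529/20 → 9 → J, 8.62865/10 → 0 → A; chars JA.
Square (2°×1°, digits 0–9): 3.74529/2 → 1, 8.62865/1 → 8; chars 18.
Subsquare (5′×2.5′, letters a–x): 1.74529/0.0833333 → 20 → u, 0.62865/0.0416667 → 15 → p; chars up.
Extended square (30″×15″, digits 0–9): 0.07863/0.00833333 → 9, 0.00365/0.00416667 → 0; chars 90.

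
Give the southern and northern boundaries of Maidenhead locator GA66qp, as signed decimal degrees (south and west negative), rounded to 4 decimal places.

Field G=6, A=0: +6·20° lon, +0·10° lat → SW at lon -60°, lat -90°.
Square 6, 6: +6·2° lon, +6·1° lat → SW at lon -48°, lat -84°.
Subsquare q=16, p=15: +16·0.0833333° lon, +15·0.0416667° lat → SW at lon -46.6667°, lat -83.375°.
Cell spans 0.0833333° lon × 0.0416667° lat.
south -83.3750, north -83.3333.

-83.3750, -83.3333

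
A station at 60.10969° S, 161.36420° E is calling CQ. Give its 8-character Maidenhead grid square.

Offset from 180°W / 90°S: lon 341.36420°, lat 29.89031°.
Field: 341.36420/20 → 17 → R, 29.89031/10 → 2 → C; chars RC.
Square: 1.36420/2 → 0, 9.89031/1 → 9; chars 09.
Subsquare: 1.36420/0.0833333 → 16 → q, 0.89031/0.0416667 → 21 → v; chars qv.
Extended square: 0.03087/0.00833333 → 3, 0.01531/0.00416667 → 3; chars 33.

RC09qv33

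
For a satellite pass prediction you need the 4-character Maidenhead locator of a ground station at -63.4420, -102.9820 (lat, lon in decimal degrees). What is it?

Shift to the Maidenhead origin (180°W, 90°S): lon 77.02, lat 26.56.
Field (20°×10°, letters A–R): 77.02/20 → 3 → D, 26.56/10 → 2 → C; chars DC.
Square (2°×1°, digits 0–9): 17.02/2 → 8, 6.56/1 → 6; chars 86.

DC86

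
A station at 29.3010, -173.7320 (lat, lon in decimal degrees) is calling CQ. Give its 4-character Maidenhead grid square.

Shift to the Maidenhead origin (180°W, 90°S): lon 6.27, lat 119.30.
Field (20°×10°, letters A–R): 6.27/20 → 0 → A, 119.30/10 → 11 → L; chars AL.
Square (2°×1°, digits 0–9): 6.27/2 → 3, 9.30/1 → 9; chars 39.

AL39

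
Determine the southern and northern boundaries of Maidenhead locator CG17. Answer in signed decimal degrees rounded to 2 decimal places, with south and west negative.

-23.00, -22.00

Field C=2, G=6: +2·20° lon, +6·10° lat → SW at lon -140°, lat -30°.
Square 1, 7: +1·2° lon, +7·1° lat → SW at lon -138°, lat -23°.
Cell spans 2° lon × 1° lat.
south -23.00, north -22.00.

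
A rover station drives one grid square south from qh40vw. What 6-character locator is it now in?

QH40vv

Latitude subsquare w = 22; −1 → 21 = v.
The longitude characters are unchanged.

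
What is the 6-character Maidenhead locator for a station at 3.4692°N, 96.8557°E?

Add 180° to longitude and 90° to latitude: 276.8557, 93.4692.
Field: 276.8557/20 → 13 → N, 93.4692/10 → 9 → J; chars NJ.
Square: 16.8557/2 → 8, 3.4692/1 → 3; chars 83.
Subsquare: 0.8557/0.0833333 → 10 → k, 0.4692/0.0416667 → 11 → l; chars kl.

NJ83kl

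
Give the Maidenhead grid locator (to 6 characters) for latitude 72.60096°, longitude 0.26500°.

Shift to the Maidenhead origin (180°W, 90°S): lon 180.2650, lat 162.6010.
Field: 180.2650/20 → 9 → J, 162.6010/10 → 16 → Q; chars JQ.
Square: 0.2650/2 → 0, 2.6010/1 → 2; chars 02.
Subsquare: 0.2650/0.0833333 → 3 → d, 0.6010/0.0416667 → 14 → o; chars do.

JQ02do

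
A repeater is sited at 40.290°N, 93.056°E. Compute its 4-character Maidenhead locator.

NN60

Shift to the Maidenhead origin (180°W, 90°S): lon 273.06, lat 130.29.
Field: 273.06/20 → 13 → N, 130.29/10 → 13 → N; chars NN.
Square: 13.06/2 → 6, 0.29/1 → 0; chars 60.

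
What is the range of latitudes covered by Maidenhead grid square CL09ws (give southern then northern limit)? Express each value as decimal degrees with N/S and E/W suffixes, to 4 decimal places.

29.7500° N, 29.7917° N

Field C=2, L=11: +2·20° lon, +11·10° lat → SW at lon -140°, lat 20°.
Square 0, 9: +0·2° lon, +9·1° lat → SW at lon -140°, lat 29°.
Subsquare w=22, s=18: +22·0.0833333° lon, +18·0.0416667° lat → SW at lon -138.167°, lat 29.75°.
Cell spans 0.0833333° lon × 0.0416667° lat.
south 29.7500° N, north 29.7917° N.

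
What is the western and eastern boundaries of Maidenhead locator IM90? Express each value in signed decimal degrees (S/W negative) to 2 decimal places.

-2.00, 0.00

Field I=8, M=12: +8·20° lon, +12·10° lat → SW at lon -20°, lat 30°.
Square 9, 0: +9·2° lon, +0·1° lat → SW at lon -2°, lat 30°.
Cell spans 2° lon × 1° lat.
west -2.00, east 0.00.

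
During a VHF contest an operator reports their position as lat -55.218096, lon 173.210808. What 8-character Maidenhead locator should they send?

RD64os57

Shift to the Maidenhead origin (180°W, 90°S): lon 353.21081, lat 34.78190.
Field: lon ⌊353.21081/20⌋ = 17 → R; lat ⌊34.78190/10⌋ = 3 → D.
Square: lon ⌊13.21081/2⌋ = 6; lat ⌊4.78190/1⌋ = 4.
Subsquare: lon ⌊1.21081/0.0833333⌋ = 14 → o; lat ⌊0.78190/0.0416667⌋ = 18 → s.
Extended square: lon ⌊0.04414/0.00833333⌋ = 5; lat ⌊0.03190/0.00416667⌋ = 7.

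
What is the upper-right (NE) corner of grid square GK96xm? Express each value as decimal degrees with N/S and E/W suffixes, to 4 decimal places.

Field G=6, K=10: +6·20° lon, +10·10° lat → SW at lon -60°, lat 10°.
Square 9, 6: +9·2° lon, +6·1° lat → SW at lon -42°, lat 16°.
Subsquare x=23, m=12: +23·0.0833333° lon, +12·0.0416667° lat → SW at lon -40.0833°, lat 16.5°.
Cell spans 0.0833333° lon × 0.0416667° lat. NE corner is SW corner plus one full cell.
latitude 16.5417° N, longitude 40.0000° W.

16.5417° N, 40.0000° W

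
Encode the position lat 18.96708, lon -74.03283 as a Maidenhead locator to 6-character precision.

FK28xx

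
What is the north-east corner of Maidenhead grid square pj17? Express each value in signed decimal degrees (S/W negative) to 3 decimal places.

8.000, 124.000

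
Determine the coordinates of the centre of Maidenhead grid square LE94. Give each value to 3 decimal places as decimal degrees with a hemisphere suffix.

45.500° S, 59.000° E

Field L=11, E=4: +11·20° lon, +4·10° lat → SW at lon 40°, lat -50°.
Square 9, 4: +9·2° lon, +4·1° lat → SW at lon 58°, lat -46°.
Cell spans 2° lon × 1° lat. Centre is SW corner plus half of each.
latitude 45.500° S, longitude 59.000° E.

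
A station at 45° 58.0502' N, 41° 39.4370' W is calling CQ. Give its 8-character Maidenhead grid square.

Add 180° to longitude and 90° to latitude: 138.34272, 135.96750.
Field: 138.34272/20 → 6 → G, 135.96750/10 → 13 → N; chars GN.
Square: 18.34272/2 → 9, 5.96750/1 → 5; chars 95.
Subsquare: 0.34272/0.0833333 → 4 → e, 0.96750/0.0416667 → 23 → x; chars ex.
Extended square: 0.00938/0.00833333 → 1, 0.00917/0.00416667 → 2; chars 12.

GN95ex12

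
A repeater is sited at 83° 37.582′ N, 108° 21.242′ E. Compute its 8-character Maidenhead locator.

Shift to the Maidenhead origin (180°W, 90°S): lon 288.35403, lat 173.62637.
Field (20°×10°, letters A–R): 288.35403/20 → 14 → O, 173.62637/10 → 17 → R; chars OR.
Square (2°×1°, digits 0–9): 8.35403/2 → 4, 3.62637/1 → 3; chars 43.
Subsquare (5′×2.5′, letters a–x): 0.35403/0.0833333 → 4 → e, 0.62637/0.0416667 → 15 → p; chars ep.
Extended square (30″×15″, digits 0–9): 0.02070/0.00833333 → 2, 0.00137/0.00416667 → 0; chars 20.

OR43ep20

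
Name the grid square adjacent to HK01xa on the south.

Latitude subsquare a = 0; −1 → -1, wraps to 23 = x, carry into square.
Latitude square 1; −1 → 0.
The longitude characters are unchanged.

HK00xx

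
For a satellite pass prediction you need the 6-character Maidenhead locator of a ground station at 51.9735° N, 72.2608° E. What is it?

MO61dx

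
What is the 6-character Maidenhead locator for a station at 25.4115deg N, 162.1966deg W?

AL85vj

Shift to the Maidenhead origin (180°W, 90°S): lon 17.8034, lat 115.4115.
Field (20°×10°, letters A–R): 17.8034/20 → 0 → A, 115.4115/10 → 11 → L; chars AL.
Square (2°×1°, digits 0–9): 17.8034/2 → 8, 5.4115/1 → 5; chars 85.
Subsquare (5′×2.5′, letters a–x): 1.8034/0.0833333 → 21 → v, 0.4115/0.0416667 → 9 → j; chars vj.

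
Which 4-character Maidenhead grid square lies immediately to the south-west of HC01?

GC90

Longitude square 0; −1 → -1, wraps to 9, carry into field.
Longitude field H = 7; −1 → 6 = G.
Latitude square 1; −1 → 0.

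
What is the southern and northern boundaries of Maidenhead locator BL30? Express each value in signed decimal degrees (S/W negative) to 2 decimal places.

20.00, 21.00

Field B=1, L=11: +1·20° lon, +11·10° lat → SW at lon -160°, lat 20°.
Square 3, 0: +3·2° lon, +0·1° lat → SW at lon -154°, lat 20°.
Cell spans 2° lon × 1° lat.
south 20.00, north 21.00.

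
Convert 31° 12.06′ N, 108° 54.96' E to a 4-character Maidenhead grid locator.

OM41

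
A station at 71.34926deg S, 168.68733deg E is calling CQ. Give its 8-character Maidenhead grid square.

RB48ip26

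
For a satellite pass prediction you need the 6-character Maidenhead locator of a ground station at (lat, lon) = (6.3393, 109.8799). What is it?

OJ46wi

Add 180° to longitude and 90° to latitude: 289.8799, 96.3393.
Field: 289.8799/20 → 14 → O, 96.3393/10 → 9 → J; chars OJ.
Square: 9.8799/2 → 4, 6.3393/1 → 6; chars 46.
Subsquare: 1.8799/0.0833333 → 22 → w, 0.3393/0.0416667 → 8 → i; chars wi.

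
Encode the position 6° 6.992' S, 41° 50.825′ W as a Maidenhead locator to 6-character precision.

Offset from 180°W / 90°S: lon 138.1529°, lat 83.8835°.
Field: lon ⌊138.1529/20⌋ = 6 → G; lat ⌊83.8835/10⌋ = 8 → I.
Square: lon ⌊18.1529/2⌋ = 9; lat ⌊3.8835/1⌋ = 3.
Subsquare: lon ⌊0.1529/0.0833333⌋ = 1 → b; lat ⌊0.8835/0.0416667⌋ = 21 → v.

GI93bv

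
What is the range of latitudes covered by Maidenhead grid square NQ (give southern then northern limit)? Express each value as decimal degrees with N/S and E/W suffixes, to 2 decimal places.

70.00° N, 80.00° N

Field N=13, Q=16: +13·20° lon, +16·10° lat → SW at lon 80°, lat 70°.
Cell spans 20° lon × 10° lat.
south 70.00° N, north 80.00° N.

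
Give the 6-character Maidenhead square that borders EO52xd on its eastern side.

EO62ad

Longitude subsquare x = 23; +1 → 24, wraps to 0 = a, carry into square.
Longitude square 5; +1 → 6.
The latitude characters are unchanged.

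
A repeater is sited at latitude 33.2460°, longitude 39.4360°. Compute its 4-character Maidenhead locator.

Offset from 180°W / 90°S: lon 219.44°, lat 123.25°.
Field: lon ⌊219.44/20⌋ = 10 → K; lat ⌊123.25/10⌋ = 12 → M.
Square: lon ⌊19.44/2⌋ = 9; lat ⌊3.25/1⌋ = 3.

KM93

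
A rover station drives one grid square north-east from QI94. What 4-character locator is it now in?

RI05

Longitude square 9; +1 → 10, wraps to 0, carry into field.
Longitude field Q = 16; +1 → 17 = R.
Latitude square 4; +1 → 5.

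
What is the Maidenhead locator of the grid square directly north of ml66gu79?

Latitude extended square 9; +1 → 10, wraps to 0, carry into subsquare.
Latitude subsquare u = 20; +1 → 21 = v.
The longitude characters are unchanged.

ML66gv70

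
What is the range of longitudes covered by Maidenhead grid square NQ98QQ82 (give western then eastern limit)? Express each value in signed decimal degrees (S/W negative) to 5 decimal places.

99.40000, 99.40833

Field N=13, Q=16: +13·20° lon, +16·10° lat → SW at lon 80°, lat 70°.
Square 9, 8: +9·2° lon, +8·1° lat → SW at lon 98°, lat 78°.
Subsquare q=16, q=16: +16·0.0833333° lon, +16·0.0416667° lat → SW at lon 99.3333°, lat 78.6667°.
Extended square 8, 2: +8·0.00833333° lon, +2·0.00416667° lat → SW at lon 99.4°, lat 78.675°.
Cell spans 0.00833333° lon × 0.00416667° lat.
west 99.40000, east 99.40833.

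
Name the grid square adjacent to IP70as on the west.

IP60xs

Longitude subsquare a = 0; −1 → -1, wraps to 23 = x, carry into square.
Longitude square 7; −1 → 6.
The latitude characters are unchanged.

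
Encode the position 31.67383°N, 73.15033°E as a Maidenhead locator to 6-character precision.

Add 180° to longitude and 90° to latitude: 253.1503, 121.6738.
Field: lon ⌊253.1503/20⌋ = 12 → M; lat ⌊121.6738/10⌋ = 12 → M.
Square: lon ⌊13.1503/2⌋ = 6; lat ⌊1.6738/1⌋ = 1.
Subsquare: lon ⌊1.1503/0.0833333⌋ = 13 → n; lat ⌊0.6738/0.0416667⌋ = 16 → q.

MM61nq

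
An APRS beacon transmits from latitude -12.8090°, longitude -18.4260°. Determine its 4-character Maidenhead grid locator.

IH07

Add 180° to longitude and 90° to latitude: 161.57, 77.19.
Field: 161.57/20 → 8 → I, 77.19/10 → 7 → H; chars IH.
Square: 1.57/2 → 0, 7.19/1 → 7; chars 07.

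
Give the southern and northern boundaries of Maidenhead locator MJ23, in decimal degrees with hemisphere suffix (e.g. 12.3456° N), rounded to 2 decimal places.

3.00° N, 4.00° N

Field M=12, J=9: +12·20° lon, +9·10° lat → SW at lon 60°, lat 0°.
Square 2, 3: +2·2° lon, +3·1° lat → SW at lon 64°, lat 3°.
Cell spans 2° lon × 1° lat.
south 3.00° N, north 4.00° N.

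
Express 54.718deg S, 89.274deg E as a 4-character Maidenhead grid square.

ND45

Shift to the Maidenhead origin (180°W, 90°S): lon 269.27, lat 35.28.
Field: lon ⌊269.27/20⌋ = 13 → N; lat ⌊35.28/10⌋ = 3 → D.
Square: lon ⌊9.27/2⌋ = 4; lat ⌊5.28/1⌋ = 5.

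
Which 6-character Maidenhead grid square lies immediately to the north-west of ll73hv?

LL73gw

Longitude subsquare h = 7; −1 → 6 = g.
Latitude subsquare v = 21; +1 → 22 = w.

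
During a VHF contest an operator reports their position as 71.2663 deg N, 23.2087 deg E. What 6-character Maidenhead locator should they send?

KQ11og

Offset from 180°W / 90°S: lon 203.2087°, lat 161.2663°.
Field: 203.2087/20 → 10 → K, 161.2663/10 → 16 → Q; chars KQ.
Square: 3.2087/2 → 1, 1.2663/1 → 1; chars 11.
Subsquare: 1.2087/0.0833333 → 14 → o, 0.2663/0.0416667 → 6 → g; chars og.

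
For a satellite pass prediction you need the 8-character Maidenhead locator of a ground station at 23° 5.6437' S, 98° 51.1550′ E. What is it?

NG96kv27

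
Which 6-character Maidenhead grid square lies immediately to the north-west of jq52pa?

JQ52ob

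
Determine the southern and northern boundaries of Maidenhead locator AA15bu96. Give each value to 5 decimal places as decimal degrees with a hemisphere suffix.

Field A=0, A=0: +0·20° lon, +0·10° lat → SW at lon -180°, lat -90°.
Square 1, 5: +1·2° lon, +5·1° lat → SW at lon -178°, lat -85°.
Subsquare b=1, u=20: +1·0.0833333° lon, +20·0.0416667° lat → SW at lon -177.917°, lat -84.1667°.
Extended square 9, 6: +9·0.00833333° lon, +6·0.00416667° lat → SW at lon -177.842°, lat -84.1417°.
Cell spans 0.00833333° lon × 0.00416667° lat.
south 84.14167° S, north 84.13750° S.

84.14167° S, 84.13750° S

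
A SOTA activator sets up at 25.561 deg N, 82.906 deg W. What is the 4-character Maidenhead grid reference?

EL85

Shift to the Maidenhead origin (180°W, 90°S): lon 97.09, lat 115.56.
Field (20°×10°, letters A–R): 97.09/20 → 4 → E, 115.56/10 → 11 → L; chars EL.
Square (2°×1°, digits 0–9): 17.09/2 → 8, 5.56/1 → 5; chars 85.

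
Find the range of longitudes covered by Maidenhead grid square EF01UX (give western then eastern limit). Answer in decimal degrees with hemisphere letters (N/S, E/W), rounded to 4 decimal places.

Field E=4, F=5: +4·20° lon, +5·10° lat → SW at lon -100°, lat -40°.
Square 0, 1: +0·2° lon, +1·1° lat → SW at lon -100°, lat -39°.
Subsquare u=20, x=23: +20·0.0833333° lon, +23·0.0416667° lat → SW at lon -98.3333°, lat -38.0417°.
Cell spans 0.0833333° lon × 0.0416667° lat.
west 98.3333° W, east 98.2500° W.

98.3333° W, 98.2500° W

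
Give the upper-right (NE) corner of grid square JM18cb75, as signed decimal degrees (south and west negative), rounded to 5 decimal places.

Field J=9, M=12: +9·20° lon, +12·10° lat → SW at lon 0°, lat 30°.
Square 1, 8: +1·2° lon, +8·1° lat → SW at lon 2°, lat 38°.
Subsquare c=2, b=1: +2·0.0833333° lon, +1·0.0416667° lat → SW at lon 2.16667°, lat 38.0417°.
Extended square 7, 5: +7·0.00833333° lon, +5·0.00416667° lat → SW at lon 2.225°, lat 38.0625°.
Cell spans 0.00833333° lon × 0.00416667° lat. NE corner is SW corner plus one full cell.
latitude 38.06667, longitude 2.23333.

38.06667, 2.23333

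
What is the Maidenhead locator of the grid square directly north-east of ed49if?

ED49jg

Longitude subsquare i = 8; +1 → 9 = j.
Latitude subsquare f = 5; +1 → 6 = g.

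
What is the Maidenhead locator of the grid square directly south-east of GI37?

GI46

Longitude square 3; +1 → 4.
Latitude square 7; −1 → 6.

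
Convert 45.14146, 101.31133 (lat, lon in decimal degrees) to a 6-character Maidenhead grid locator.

ON05pd

Add 180° to longitude and 90° to latitude: 281.3113, 135.1415.
Field: 281.3113/20 → 14 → O, 135.1415/10 → 13 → N; chars ON.
Square: 1.3113/2 → 0, 5.1415/1 → 5; chars 05.
Subsquare: 1.3113/0.0833333 → 15 → p, 0.1415/0.0416667 → 3 → d; chars pd.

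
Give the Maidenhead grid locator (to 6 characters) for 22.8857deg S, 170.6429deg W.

AG47qc

Add 180° to longitude and 90° to latitude: 9.3571, 67.1143.
Field: 9.3571/20 → 0 → A, 67.1143/10 → 6 → G; chars AG.
Square: 9.3571/2 → 4, 7.1143/1 → 7; chars 47.
Subsquare: 1.3571/0.0833333 → 16 → q, 0.1143/0.0416667 → 2 → c; chars qc.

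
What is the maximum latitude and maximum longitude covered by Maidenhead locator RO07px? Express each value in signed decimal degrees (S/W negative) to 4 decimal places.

Field R=17, O=14: +17·20° lon, +14·10° lat → SW at lon 160°, lat 50°.
Square 0, 7: +0·2° lon, +7·1° lat → SW at lon 160°, lat 57°.
Subsquare p=15, x=23: +15·0.0833333° lon, +23·0.0416667° lat → SW at lon 161.25°, lat 57.9583°.
Cell spans 0.0833333° lon × 0.0416667° lat. NE corner is SW corner plus one full cell.
latitude 58.0000, longitude 161.3333.

58.0000, 161.3333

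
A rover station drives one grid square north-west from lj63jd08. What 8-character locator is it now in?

LJ63id99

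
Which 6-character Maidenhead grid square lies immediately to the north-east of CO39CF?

CO39dg

Longitude subsquare c = 2; +1 → 3 = d.
Latitude subsquare f = 5; +1 → 6 = g.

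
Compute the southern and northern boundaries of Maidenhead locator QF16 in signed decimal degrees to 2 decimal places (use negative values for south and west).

-34.00, -33.00

Field Q=16, F=5: +16·20° lon, +5·10° lat → SW at lon 140°, lat -40°.
Square 1, 6: +1·2° lon, +6·1° lat → SW at lon 142°, lat -34°.
Cell spans 2° lon × 1° lat.
south -34.00, north -33.00.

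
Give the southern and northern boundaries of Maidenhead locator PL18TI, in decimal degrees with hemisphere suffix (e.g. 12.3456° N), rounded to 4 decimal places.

Field P=15, L=11: +15·20° lon, +11·10° lat → SW at lon 120°, lat 20°.
Square 1, 8: +1·2° lon, +8·1° lat → SW at lon 122°, lat 28°.
Subsquare t=19, i=8: +19·0.0833333° lon, +8·0.0416667° lat → SW at lon 123.583°, lat 28.3333°.
Cell spans 0.0833333° lon × 0.0416667° lat.
south 28.3333° N, north 28.3750° N.

28.3333° N, 28.3750° N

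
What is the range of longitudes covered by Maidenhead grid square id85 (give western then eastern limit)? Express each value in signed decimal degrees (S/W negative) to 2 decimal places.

-4.00, -2.00

Field I=8, D=3: +8·20° lon, +3·10° lat → SW at lon -20°, lat -60°.
Square 8, 5: +8·2° lon, +5·1° lat → SW at lon -4°, lat -55°.
Cell spans 2° lon × 1° lat.
west -4.00, east -2.00.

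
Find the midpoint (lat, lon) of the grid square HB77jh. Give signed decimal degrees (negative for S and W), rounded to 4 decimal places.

Field H=7, B=1: +7·20° lon, +1·10° lat → SW at lon -40°, lat -80°.
Square 7, 7: +7·2° lon, +7·1° lat → SW at lon -26°, lat -73°.
Subsquare j=9, h=7: +9·0.0833333° lon, +7·0.0416667° lat → SW at lon -25.25°, lat -72.7083°.
Cell spans 0.0833333° lon × 0.0416667° lat. Centre is SW corner plus half of each.
latitude -72.6875, longitude -25.2083.

-72.6875, -25.2083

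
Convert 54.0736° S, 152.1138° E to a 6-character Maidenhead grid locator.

Shift to the Maidenhead origin (180°W, 90°S): lon 332.1138, lat 35.9264.
Field: 332.1138/20 → 16 → Q, 35.9264/10 → 3 → D; chars QD.
Square: 12.1138/2 → 6, 5.9264/1 → 5; chars 65.
Subsquare: 0.1138/0.0833333 → 1 → b, 0.9264/0.0416667 → 22 → w; chars bw.

QD65bw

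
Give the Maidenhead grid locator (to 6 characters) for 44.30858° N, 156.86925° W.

BN14nh

Shift to the Maidenhead origin (180°W, 90°S): lon 23.1308, lat 134.3086.
Field: 23.1308/20 → 1 → B, 134.3086/10 → 13 → N; chars BN.
Square: 3.1308/2 → 1, 4.3086/1 → 4; chars 14.
Subsquare: 1.1308/0.0833333 → 13 → n, 0.3086/0.0416667 → 7 → h; chars nh.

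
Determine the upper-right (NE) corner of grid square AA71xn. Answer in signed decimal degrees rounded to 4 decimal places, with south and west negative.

-88.4167, -164.0000

Field A=0, A=0: +0·20° lon, +0·10° lat → SW at lon -180°, lat -90°.
Square 7, 1: +7·2° lon, +1·1° lat → SW at lon -166°, lat -89°.
Subsquare x=23, n=13: +23·0.0833333° lon, +13·0.0416667° lat → SW at lon -164.083°, lat -88.4583°.
Cell spans 0.0833333° lon × 0.0416667° lat. NE corner is SW corner plus one full cell.
latitude -88.4167, longitude -164.0000.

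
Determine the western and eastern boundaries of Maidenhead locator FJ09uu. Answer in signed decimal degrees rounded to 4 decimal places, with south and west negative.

Field F=5, J=9: +5·20° lon, +9·10° lat → SW at lon -80°, lat 0°.
Square 0, 9: +0·2° lon, +9·1° lat → SW at lon -80°, lat 9°.
Subsquare u=20, u=20: +20·0.0833333° lon, +20·0.0416667° lat → SW at lon -78.3333°, lat 9.83333°.
Cell spans 0.0833333° lon × 0.0416667° lat.
west -78.3333, east -78.2500.

-78.3333, -78.2500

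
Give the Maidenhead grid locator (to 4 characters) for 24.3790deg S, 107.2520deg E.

Offset from 180°W / 90°S: lon 287.25°, lat 65.62°.
Field: 287.25/20 → 14 → O, 65.62/10 → 6 → G; chars OG.
Square: 7.25/2 → 3, 5.62/1 → 5; chars 35.

OG35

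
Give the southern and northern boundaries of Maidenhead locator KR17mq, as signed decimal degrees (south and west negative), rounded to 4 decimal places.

Field K=10, R=17: +10·20° lon, +17·10° lat → SW at lon 20°, lat 80°.
Square 1, 7: +1·2° lon, +7·1° lat → SW at lon 22°, lat 87°.
Subsquare m=12, q=16: +12·0.0833333° lon, +16·0.0416667° lat → SW at lon 23°, lat 87.6667°.
Cell spans 0.0833333° lon × 0.0416667° lat.
south 87.6667, north 87.7083.

87.6667, 87.7083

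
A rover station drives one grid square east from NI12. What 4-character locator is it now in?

NI22

Longitude square 1; +1 → 2.
The latitude characters are unchanged.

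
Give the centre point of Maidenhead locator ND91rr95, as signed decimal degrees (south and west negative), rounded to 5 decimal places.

-58.26875, 99.49583

Field N=13, D=3: +13·20° lon, +3·10° lat → SW at lon 80°, lat -60°.
Square 9, 1: +9·2° lon, +1·1° lat → SW at lon 98°, lat -59°.
Subsquare r=17, r=17: +17·0.0833333° lon, +17·0.0416667° lat → SW at lon 99.4167°, lat -58.2917°.
Extended square 9, 5: +9·0.00833333° lon, +5·0.00416667° lat → SW at lon 99.4917°, lat -58.2708°.
Cell spans 0.00833333° lon × 0.00416667° lat. Centre is SW corner plus half of each.
latitude -58.26875, longitude 99.49583.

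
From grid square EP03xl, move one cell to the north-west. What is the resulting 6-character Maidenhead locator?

Longitude subsquare x = 23; −1 → 22 = w.
Latitude subsquare l = 11; +1 → 12 = m.

EP03wm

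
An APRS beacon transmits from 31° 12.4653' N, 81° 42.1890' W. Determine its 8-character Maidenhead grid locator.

Add 180° to longitude and 90° to latitude: 98.29685, 121.20775.
Field: lon ⌊98.29685/20⌋ = 4 → E; lat ⌊121.20775/10⌋ = 12 → M.
Square: lon ⌊18.29685/2⌋ = 9; lat ⌊1.20775/1⌋ = 1.
Subsquare: lon ⌊0.29685/0.0833333⌋ = 3 → d; lat ⌊0.20775/0.0416667⌋ = 4 → e.
Extended square: lon ⌊0.04685/0.00833333⌋ = 5; lat ⌊0.04109/0.00416667⌋ = 9.

EM91de59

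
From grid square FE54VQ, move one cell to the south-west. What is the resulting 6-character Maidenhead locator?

FE54up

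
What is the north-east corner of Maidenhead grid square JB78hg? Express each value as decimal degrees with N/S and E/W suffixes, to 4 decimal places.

Field J=9, B=1: +9·20° lon, +1·10° lat → SW at lon 0°, lat -80°.
Square 7, 8: +7·2° lon, +8·1° lat → SW at lon 14°, lat -72°.
Subsquare h=7, g=6: +7·0.0833333° lon, +6·0.0416667° lat → SW at lon 14.5833°, lat -71.75°.
Cell spans 0.0833333° lon × 0.0416667° lat. NE corner is SW corner plus one full cell.
latitude 71.7083° S, longitude 14.6667° E.

71.7083° S, 14.6667° E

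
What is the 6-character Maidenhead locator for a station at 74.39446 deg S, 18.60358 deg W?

IB05qo

Offset from 180°W / 90°S: lon 161.3964°, lat 15.6055°.
Field: 161.3964/20 → 8 → I, 15.6055/10 → 1 → B; chars IB.
Square: 1.3964/2 → 0, 5.6055/1 → 5; chars 05.
Subsquare: 1.3964/0.0833333 → 16 → q, 0.6055/0.0416667 → 14 → o; chars qo.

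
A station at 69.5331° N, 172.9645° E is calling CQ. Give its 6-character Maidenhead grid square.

RP69lm

Offset from 180°W / 90°S: lon 352.9645°, lat 159.5331°.
Field (20°×10°, letters A–R): 352.9645/20 → 17 → R, 159.5331/10 → 15 → P; chars RP.
Square (2°×1°, digits 0–9): 12.9645/2 → 6, 9.5331/1 → 9; chars 69.
Subsquare (5′×2.5′, letters a–x): 0.9645/0.0833333 → 11 → l, 0.5331/0.0416667 → 12 → m; chars lm.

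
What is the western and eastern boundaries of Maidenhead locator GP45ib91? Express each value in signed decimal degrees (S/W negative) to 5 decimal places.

-51.25833, -51.25000

Field G=6, P=15: +6·20° lon, +15·10° lat → SW at lon -60°, lat 60°.
Square 4, 5: +4·2° lon, +5·1° lat → SW at lon -52°, lat 65°.
Subsquare i=8, b=1: +8·0.0833333° lon, +1·0.0416667° lat → SW at lon -51.3333°, lat 65.0417°.
Extended square 9, 1: +9·0.00833333° lon, +1·0.00416667° lat → SW at lon -51.2583°, lat 65.0458°.
Cell spans 0.00833333° lon × 0.00416667° lat.
west -51.25833, east -51.25000.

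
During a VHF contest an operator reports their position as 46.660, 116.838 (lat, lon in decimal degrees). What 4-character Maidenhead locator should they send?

Add 180° to longitude and 90° to latitude: 296.84, 136.66.
Field (20°×10°, letters A–R): 296.84/20 → 14 → O, 136.66/10 → 13 → N; chars ON.
Square (2°×1°, digits 0–9): 16.84/2 → 8, 6.66/1 → 6; chars 86.

ON86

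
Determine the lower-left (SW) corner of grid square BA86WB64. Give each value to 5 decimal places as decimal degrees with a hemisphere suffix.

83.94167° S, 142.11667° W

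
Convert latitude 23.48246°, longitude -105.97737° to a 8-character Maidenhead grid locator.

Shift to the Maidenhead origin (180°W, 90°S): lon 74.02263, lat 113.48246.
Field: lon ⌊74.02263/20⌋ = 3 → D; lat ⌊113.48246/10⌋ = 11 → L.
Square: lon ⌊14.02263/2⌋ = 7; lat ⌊3.48246/1⌋ = 3.
Subsquare: lon ⌊0.02263/0.0833333⌋ = 0 → a; lat ⌊0.48246/0.0416667⌋ = 11 → l.
Extended square: lon ⌊0.02263/0.00833333⌋ = 2; lat ⌊0.02413/0.00416667⌋ = 5.

DL73al25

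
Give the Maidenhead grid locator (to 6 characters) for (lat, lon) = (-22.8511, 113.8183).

Offset from 180°W / 90°S: lon 293.8183°, lat 67.1489°.
Field (20°×10°, letters A–R): 293.8183/20 → 14 → O, 67.1489/10 → 6 → G; chars OG.
Square (2°×1°, digits 0–9): 13.8183/2 → 6, 7.1489/1 → 7; chars 67.
Subsquare (5′×2.5′, letters a–x): 1.8183/0.0833333 → 21 → v, 0.1489/0.0416667 → 3 → d; chars vd.

OG67vd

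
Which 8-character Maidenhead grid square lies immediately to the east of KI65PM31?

Longitude extended square 3; +1 → 4.
The latitude characters are unchanged.

KI65pm41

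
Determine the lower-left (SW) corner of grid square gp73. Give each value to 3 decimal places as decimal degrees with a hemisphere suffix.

63.000° N, 46.000° W

Field G=6, P=15: +6·20° lon, +15·10° lat → SW at lon -60°, lat 60°.
Square 7, 3: +7·2° lon, +3·1° lat → SW at lon -46°, lat 63°.
latitude 63.000° N, longitude 46.000° W.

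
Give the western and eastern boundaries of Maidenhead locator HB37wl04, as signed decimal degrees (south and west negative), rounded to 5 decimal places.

Field H=7, B=1: +7·20° lon, +1·10° lat → SW at lon -40°, lat -80°.
Square 3, 7: +3·2° lon, +7·1° lat → SW at lon -34°, lat -73°.
Subsquare w=22, l=11: +22·0.0833333° lon, +11·0.0416667° lat → SW at lon -32.1667°, lat -72.5417°.
Extended square 0, 4: +0·0.00833333° lon, +4·0.00416667° lat → SW at lon -32.1667°, lat -72.525°.
Cell spans 0.00833333° lon × 0.00416667° lat.
west -32.16667, east -32.15833.

-32.16667, -32.15833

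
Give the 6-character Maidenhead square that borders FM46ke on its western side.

Longitude subsquare k = 10; −1 → 9 = j.
The latitude characters are unchanged.

FM46je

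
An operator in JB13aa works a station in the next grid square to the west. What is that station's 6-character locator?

Longitude subsquare a = 0; −1 → -1, wraps to 23 = x, carry into square.
Longitude square 1; −1 → 0.
The latitude characters are unchanged.

JB03xa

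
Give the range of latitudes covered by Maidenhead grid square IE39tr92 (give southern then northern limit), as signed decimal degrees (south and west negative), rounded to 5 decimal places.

-40.28333, -40.27917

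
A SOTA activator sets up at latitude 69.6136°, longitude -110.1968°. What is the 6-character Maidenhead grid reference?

DP49vo

Shift to the Maidenhead origin (180°W, 90°S): lon 69.8032, lat 159.6136.
Field (20°×10°, letters A–R): lon ⌊69.8032/20⌋ = 3 → D; lat ⌊159.6136/10⌋ = 15 → P.
Square (2°×1°, digits 0–9): lon ⌊9.8032/2⌋ = 4; lat ⌊9.6136/1⌋ = 9.
Subsquare (5′×2.5′, letters a–x): lon ⌊1.8032/0.0833333⌋ = 21 → v; lat ⌊0.6136/0.0416667⌋ = 14 → o.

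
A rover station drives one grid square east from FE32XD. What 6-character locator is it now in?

Longitude subsquare x = 23; +1 → 24, wraps to 0 = a, carry into square.
Longitude square 3; +1 → 4.
The latitude characters are unchanged.

FE42ad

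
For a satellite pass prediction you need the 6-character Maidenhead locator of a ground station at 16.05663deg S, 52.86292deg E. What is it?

LH63kw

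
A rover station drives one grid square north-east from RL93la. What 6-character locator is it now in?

Longitude subsquare l = 11; +1 → 12 = m.
Latitude subsquare a = 0; +1 → 1 = b.

RL93mb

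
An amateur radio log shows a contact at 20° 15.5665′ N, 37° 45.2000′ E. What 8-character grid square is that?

KL80vg02

Offset from 180°W / 90°S: lon 217.75333°, lat 110.25944°.
Field: lon ⌊217.75333/20⌋ = 10 → K; lat ⌊110.25944/10⌋ = 11 → L.
Square: lon ⌊17.75333/2⌋ = 8; lat ⌊0.25944/1⌋ = 0.
Subsquare: lon ⌊1.75333/0.0833333⌋ = 21 → v; lat ⌊0.25944/0.0416667⌋ = 6 → g.
Extended square: lon ⌊0.00333/0.00833333⌋ = 0; lat ⌊0.00944/0.00416667⌋ = 2.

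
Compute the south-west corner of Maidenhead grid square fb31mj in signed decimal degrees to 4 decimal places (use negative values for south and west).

-78.6250, -73.0000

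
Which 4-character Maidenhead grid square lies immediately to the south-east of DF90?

EE09

Longitude square 9; +1 → 10, wraps to 0, carry into field.
Longitude field D = 3; +1 → 4 = E.
Latitude square 0; −1 → -1, wraps to 9, carry into field.
Latitude field F = 5; −1 → 4 = E.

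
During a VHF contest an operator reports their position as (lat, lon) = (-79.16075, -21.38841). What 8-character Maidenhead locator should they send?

Add 180° to longitude and 90° to latitude: 158.61159, 10.83925.
Field (20°×10°, letters A–R): 158.61159/20 → 7 → H, 10.83925/10 → 1 → B; chars HB.
Square (2°×1°, digits 0–9): 18.61159/2 → 9, 0.83925/1 → 0; chars 90.
Subsquare (5′×2.5′, letters a–x): 0.61159/0.0833333 → 7 → h, 0.83925/0.0416667 → 20 → u; chars hu.
Extended square (30″×15″, digits 0–9): 0.02826/0.00833333 → 3, 0.00592/0.00416667 → 1; chars 31.

HB90hu31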